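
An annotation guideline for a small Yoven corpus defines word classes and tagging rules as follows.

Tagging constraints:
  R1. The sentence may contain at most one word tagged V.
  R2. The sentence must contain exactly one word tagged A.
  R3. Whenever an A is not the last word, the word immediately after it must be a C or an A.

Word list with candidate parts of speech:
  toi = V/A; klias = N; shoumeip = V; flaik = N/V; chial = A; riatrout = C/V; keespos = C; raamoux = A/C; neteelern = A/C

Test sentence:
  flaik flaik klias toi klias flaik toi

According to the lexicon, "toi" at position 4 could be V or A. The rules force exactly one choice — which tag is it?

Candidates per position — 1:flaik {N,V}; 2:flaik {N,V}; 3:klias {N}; 4:toi {V,A}; 5:klias {N}; 6:flaik {N,V}; 7:toi {V,A}.
Word 4 cannot be A — rule 3 would then fail for every completion. It is V.
Word 6 cannot be V — rule 1 would then fail for every completion. It is N.
Word 7 cannot be V — rule 1 would then fail for every completion. It is A.
Word 1 cannot be V — rule 1 would then fail for every completion. It is N.
Word 2 cannot be V — rule 1 would then fail for every completion. It is N.
So the tagging must be: N N N V N N A.
Verifying each rule — rule 1 ok; rule 2 ok; rule 3 ok.

V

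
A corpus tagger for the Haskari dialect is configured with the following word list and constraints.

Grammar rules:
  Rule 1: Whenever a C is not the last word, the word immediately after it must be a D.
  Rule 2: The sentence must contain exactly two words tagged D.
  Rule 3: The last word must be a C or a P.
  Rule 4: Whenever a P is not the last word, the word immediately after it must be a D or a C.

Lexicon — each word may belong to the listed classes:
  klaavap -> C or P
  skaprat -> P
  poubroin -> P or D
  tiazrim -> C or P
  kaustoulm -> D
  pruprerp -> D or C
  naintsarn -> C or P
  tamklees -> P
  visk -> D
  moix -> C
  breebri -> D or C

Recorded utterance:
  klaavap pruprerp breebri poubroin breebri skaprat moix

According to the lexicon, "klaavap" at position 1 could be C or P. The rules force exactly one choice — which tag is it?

Candidates per position — 1:klaavap {C,P}; 2:pruprerp {D,C}; 3:breebri {D,C}; 4:poubroin {P,D}; 5:breebri {D,C}; 6:skaprat {P}; 7:moix {C}.
Position 5: tagging it C would leave rule 1 unsatisfiable, so it must be D.
Position 1: the remaining choice is settled jointly with positions 2, 3, 4 — only P at position 1 is part of a tagging that satisfies every rule.
So the tagging must be: P C D P D P C.
Rule-by-rule: rule 1 holds; rule 2 holds; rule 3 holds; rule 4 holds.

P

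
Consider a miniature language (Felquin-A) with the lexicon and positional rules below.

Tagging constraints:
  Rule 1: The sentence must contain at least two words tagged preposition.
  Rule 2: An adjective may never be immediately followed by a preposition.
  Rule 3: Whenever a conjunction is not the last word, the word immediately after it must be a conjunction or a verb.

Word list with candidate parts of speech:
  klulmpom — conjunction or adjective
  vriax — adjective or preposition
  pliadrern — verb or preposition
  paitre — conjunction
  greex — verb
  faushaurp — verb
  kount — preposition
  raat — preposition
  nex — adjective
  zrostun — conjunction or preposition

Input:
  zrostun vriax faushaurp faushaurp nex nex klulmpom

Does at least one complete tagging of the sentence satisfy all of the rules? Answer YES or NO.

Candidates per position — 1:zrostun {conjunction,preposition}; 2:vriax {adjective,preposition}; 3:faushaurp {verb}; 4:faushaurp {verb}; 5:nex {adjective}; 6:nex {adjective}; 7:klulmpom {conjunction,adjective}.
One satisfying assignment: preposition preposition verb verb adjective adjective adjective.
Verifying each rule — rule 1 ok; rule 2 ok; rule 3 ok.

YES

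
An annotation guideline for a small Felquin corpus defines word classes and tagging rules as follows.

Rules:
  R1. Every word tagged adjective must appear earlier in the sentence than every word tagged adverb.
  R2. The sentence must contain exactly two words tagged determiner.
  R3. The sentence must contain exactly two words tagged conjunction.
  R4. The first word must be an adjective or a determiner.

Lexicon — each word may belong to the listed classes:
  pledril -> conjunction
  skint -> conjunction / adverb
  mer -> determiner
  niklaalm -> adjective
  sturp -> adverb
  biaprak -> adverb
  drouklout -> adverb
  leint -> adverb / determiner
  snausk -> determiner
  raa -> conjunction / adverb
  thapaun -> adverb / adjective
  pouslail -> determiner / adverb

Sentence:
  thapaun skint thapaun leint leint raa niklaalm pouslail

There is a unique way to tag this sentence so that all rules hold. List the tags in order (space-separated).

Candidates per position — 1:thapaun {adverb,adjective}; 2:skint {conjunction,adverb}; 3:thapaun {adverb,adjective}; 4:leint {adverb,determiner}; 5:leint {adverb,determiner}; 6:raa {conjunction,adverb}; 7:niklaalm {adjective}; 8:pouslail {determiner,adverb}.
At position 1, choosing adverb makes rule 1 impossible to satisfy; hence adjective.
At position 2, choosing adverb makes rule 1 impossible to satisfy; hence conjunction.
At position 3, choosing adverb makes rule 1 impossible to satisfy; hence adjective.
At position 4, choosing adverb makes rule 1 impossible to satisfy; hence determiner.
At position 5, choosing adverb makes rule 1 impossible to satisfy; hence determiner.
At position 6, choosing adverb makes rule 1 impossible to satisfy; hence conjunction.
At position 8, choosing determiner makes rule 2 impossible to satisfy; hence adverb.
So the tagging must be: adjective conjunction adjective determiner determiner conjunction adjective adverb.
Checking: rule 1 ok; rule 2 ok; rule 3 ok; rule 4 ok.

adjective conjunction adjective determiner determiner conjunction adjective adverb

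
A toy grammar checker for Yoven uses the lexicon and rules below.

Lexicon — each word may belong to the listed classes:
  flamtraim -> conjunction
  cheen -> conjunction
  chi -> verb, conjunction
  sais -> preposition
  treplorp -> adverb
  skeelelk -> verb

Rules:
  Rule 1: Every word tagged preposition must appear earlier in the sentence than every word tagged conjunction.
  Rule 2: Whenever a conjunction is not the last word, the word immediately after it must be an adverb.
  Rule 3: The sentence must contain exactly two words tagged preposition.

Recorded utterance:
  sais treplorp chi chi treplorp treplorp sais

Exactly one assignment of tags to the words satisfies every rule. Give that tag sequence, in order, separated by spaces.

Candidates per position — 1:sais {preposition}; 2:treplorp {adverb}; 3:chi {verb,conjunction}; 4:chi {verb,conjunction}; 5:treplorp {adverb}; 6:treplorp {adverb}; 7:sais {preposition}.
Word 3 cannot be conjunction — rule 1 would then fail for every completion. It is verb.
Word 4 cannot be conjunction — rule 1 would then fail for every completion. It is verb.
The unique satisfying tagging is: preposition adverb verb verb adverb adverb preposition.
Checking: rule 1 satisfied; rule 2 satisfied; rule 3 satisfied.

preposition adverb verb verb adverb adverb preposition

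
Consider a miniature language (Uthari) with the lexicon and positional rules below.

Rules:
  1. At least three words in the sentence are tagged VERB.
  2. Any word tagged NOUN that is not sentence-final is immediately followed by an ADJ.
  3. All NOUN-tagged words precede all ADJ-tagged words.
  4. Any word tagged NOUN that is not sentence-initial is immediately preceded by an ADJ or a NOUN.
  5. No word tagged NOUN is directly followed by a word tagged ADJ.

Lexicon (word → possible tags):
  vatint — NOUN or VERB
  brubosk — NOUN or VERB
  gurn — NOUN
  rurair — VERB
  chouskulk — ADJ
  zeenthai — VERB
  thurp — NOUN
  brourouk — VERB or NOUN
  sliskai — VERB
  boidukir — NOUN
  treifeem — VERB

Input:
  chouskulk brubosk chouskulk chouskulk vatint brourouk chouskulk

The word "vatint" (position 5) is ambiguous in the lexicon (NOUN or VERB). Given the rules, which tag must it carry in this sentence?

Candidates per position — 1:chouskulk {ADJ}; 2:brubosk {NOUN,VERB}; 3:chouskulk {ADJ}; 4:chouskulk {ADJ}; 5:vatint {NOUN,VERB}; 6:brourouk {VERB,NOUN}; 7:chouskulk {ADJ}.
Word 2 cannot be NOUN — rule 1 would then fail for every completion. It is VERB.
Word 5 cannot be NOUN — rule 1 would then fail for every completion. It is VERB.
Word 6 cannot be NOUN — rule 1 would then fail for every completion. It is VERB.
The only consistent sequence is: ADJ VERB ADJ ADJ VERB VERB ADJ.
Check: rule 1 ✓; rule 2 ✓; rule 3 ✓; rule 4 ✓; rule 5 ✓.

VERB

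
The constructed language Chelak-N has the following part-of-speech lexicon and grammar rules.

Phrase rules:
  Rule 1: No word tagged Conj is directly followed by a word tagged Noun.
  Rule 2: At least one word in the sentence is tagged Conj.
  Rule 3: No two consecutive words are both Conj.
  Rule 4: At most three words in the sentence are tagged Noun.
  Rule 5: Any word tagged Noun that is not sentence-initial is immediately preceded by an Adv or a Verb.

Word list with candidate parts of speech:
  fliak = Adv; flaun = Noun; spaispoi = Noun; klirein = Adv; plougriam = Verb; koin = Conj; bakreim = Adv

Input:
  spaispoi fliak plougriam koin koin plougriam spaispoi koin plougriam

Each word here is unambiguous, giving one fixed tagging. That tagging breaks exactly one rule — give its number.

Fixed tagging: Noun Adv Verb Conj Conj Verb Noun Conj Verb.
Rule check: R1 ✓, R2 ✓, R3 ✗, R4 ✓, R5 ✓.
Only rule 3 fails.

3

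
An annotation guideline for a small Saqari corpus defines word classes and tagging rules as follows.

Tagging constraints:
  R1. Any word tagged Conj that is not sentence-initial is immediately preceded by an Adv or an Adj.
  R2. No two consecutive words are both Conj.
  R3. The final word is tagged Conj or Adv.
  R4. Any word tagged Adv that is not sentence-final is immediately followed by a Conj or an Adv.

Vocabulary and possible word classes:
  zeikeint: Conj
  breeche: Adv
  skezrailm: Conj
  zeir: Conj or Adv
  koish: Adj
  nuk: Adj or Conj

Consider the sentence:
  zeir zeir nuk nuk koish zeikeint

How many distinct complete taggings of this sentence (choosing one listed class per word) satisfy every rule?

Candidates per position — 1:zeir {Conj,Adv}; 2:zeir {Conj,Adv}; 3:nuk {Adj,Conj}; 4:nuk {Adj,Conj}; 5:koish {Adj}; 6:zeikeint {Conj}.
There are 16 candidate sequences in total.
The sequences that satisfy every rule: Conj Adv Conj Adj Adj Conj; Adv Conj Adj Adj Adj Conj; Adv Conj Adj Conj Adj Conj; Adv Adv Conj Adj Adj Conj.
Count = 4.

4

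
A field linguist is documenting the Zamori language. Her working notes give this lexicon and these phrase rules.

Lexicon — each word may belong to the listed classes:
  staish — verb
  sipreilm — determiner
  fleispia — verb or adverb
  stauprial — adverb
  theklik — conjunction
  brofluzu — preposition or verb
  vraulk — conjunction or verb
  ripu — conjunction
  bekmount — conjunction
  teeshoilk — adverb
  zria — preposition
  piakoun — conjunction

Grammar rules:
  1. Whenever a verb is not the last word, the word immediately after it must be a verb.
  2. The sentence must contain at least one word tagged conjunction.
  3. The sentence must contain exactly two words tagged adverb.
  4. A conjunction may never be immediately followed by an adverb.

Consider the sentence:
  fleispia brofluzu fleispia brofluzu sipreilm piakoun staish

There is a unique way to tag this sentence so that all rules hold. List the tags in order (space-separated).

Candidates per position — 1:fleispia {verb,adverb}; 2:brofluzu {preposition,verb}; 3:fleispia {verb,adverb}; 4:brofluzu {preposition,verb}; 5:sipreilm {determiner}; 6:piakoun {conjunction}; 7:staish {verb}.
At position 1, choosing verb makes rule 1 impossible to satisfy; hence adverb.
At position 2, choosing verb makes rule 1 impossible to satisfy; hence preposition.
At position 3, choosing verb makes rule 1 impossible to satisfy; hence adverb.
At position 4, choosing verb makes rule 1 impossible to satisfy; hence preposition.
That leaves exactly one tagging: adverb preposition adverb preposition determiner conjunction verb.
Verifying each rule — rule 1 ✓; rule 2 ✓; rule 3 ✓; rule 4 ✓.

adverb preposition adverb preposition determiner conjunction verb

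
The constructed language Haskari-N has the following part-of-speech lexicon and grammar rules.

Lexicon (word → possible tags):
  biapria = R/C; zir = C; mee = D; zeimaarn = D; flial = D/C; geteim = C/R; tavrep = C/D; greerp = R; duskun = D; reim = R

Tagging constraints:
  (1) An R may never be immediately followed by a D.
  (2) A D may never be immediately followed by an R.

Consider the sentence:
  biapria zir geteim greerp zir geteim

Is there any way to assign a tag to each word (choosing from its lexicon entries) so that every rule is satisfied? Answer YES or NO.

YES

Candidates per position — 1:biapria {R,C}; 2:zir {C}; 3:geteim {C,R}; 4:greerp {R}; 5:zir {C}; 6:geteim {C,R}.
One satisfying assignment: C C C R C C.
Check: rule 1 satisfied; rule 2 satisfied.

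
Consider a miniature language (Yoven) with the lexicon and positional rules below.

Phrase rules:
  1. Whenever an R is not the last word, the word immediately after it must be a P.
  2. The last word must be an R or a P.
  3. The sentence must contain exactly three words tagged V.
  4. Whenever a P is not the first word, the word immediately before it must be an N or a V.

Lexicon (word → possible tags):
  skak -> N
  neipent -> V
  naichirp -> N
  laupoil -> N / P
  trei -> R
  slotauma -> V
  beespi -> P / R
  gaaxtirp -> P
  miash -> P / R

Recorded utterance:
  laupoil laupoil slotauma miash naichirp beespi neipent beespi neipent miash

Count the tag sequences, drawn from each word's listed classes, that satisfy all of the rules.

Candidates per position — 1:laupoil {N,P}; 2:laupoil {N,P}; 3:slotauma {V}; 4:miash {P,R}; 5:naichirp {N}; 6:beespi {P,R}; 7:neipent {V}; 8:beespi {P,R}; 9:neipent {V}; 10:miash {P,R}.
There are 64 candidate sequences in total.
Checking each against the rules leaves 6 sequences.
Count = 6.

6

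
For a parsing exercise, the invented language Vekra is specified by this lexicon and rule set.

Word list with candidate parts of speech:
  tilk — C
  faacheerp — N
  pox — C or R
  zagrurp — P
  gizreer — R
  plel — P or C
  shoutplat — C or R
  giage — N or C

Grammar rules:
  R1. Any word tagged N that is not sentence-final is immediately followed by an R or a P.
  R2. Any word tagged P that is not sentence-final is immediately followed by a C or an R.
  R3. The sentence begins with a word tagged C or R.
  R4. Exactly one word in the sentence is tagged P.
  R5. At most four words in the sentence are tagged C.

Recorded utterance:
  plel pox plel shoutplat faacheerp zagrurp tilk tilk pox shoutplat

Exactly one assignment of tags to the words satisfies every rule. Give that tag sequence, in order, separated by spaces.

Candidates per position — 1:plel {P,C}; 2:pox {C,R}; 3:plel {P,C}; 4:shoutplat {C,R}; 5:faacheerp {N}; 6:zagrurp {P}; 7:tilk {C}; 8:tilk {C}; 9:pox {C,R}; 10:shoutplat {C,R}.
At position 1, choosing P makes rule 3 impossible to satisfy; hence C.
At position 3, choosing P makes rule 4 impossible to satisfy; hence C.
At position 4, choosing C makes rule 5 impossible to satisfy; hence R.
At position 9, choosing C makes rule 5 impossible to satisfy; hence R.
At position 10, choosing C makes rule 5 impossible to satisfy; hence R.
At position 2, choosing C makes rule 5 impossible to satisfy; hence R.
The unique satisfying tagging is: C R C R N P C C R R.
Checking: rule 1 satisfied; rule 2 satisfied; rule 3 satisfied; rule 4 satisfied; rule 5 satisfied.

C R C R N P C C R R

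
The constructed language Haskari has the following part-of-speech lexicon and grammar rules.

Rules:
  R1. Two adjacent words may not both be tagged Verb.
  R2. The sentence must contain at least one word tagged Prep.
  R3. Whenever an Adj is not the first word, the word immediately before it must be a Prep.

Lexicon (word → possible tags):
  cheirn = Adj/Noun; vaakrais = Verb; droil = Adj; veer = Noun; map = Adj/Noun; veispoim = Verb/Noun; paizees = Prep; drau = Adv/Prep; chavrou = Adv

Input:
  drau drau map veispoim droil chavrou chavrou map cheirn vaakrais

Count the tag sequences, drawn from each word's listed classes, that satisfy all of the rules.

Candidates per position — 1:drau {Adv,Prep}; 2:drau {Adv,Prep}; 3:map {Adj,Noun}; 4:veispoim {Verb,Noun}; 5:droil {Adj}; 6:chavrou {Adv}; 7:chavrou {Adv}; 8:map {Adj,Noun}; 9:cheirn {Adj,Noun}; 10:vaakrais {Verb}.
There are 64 candidate sequences in total.
Rule 3 cannot be satisfied by any choice of tags from the lexicon.
So there is no consistent tagging.
Count = 0.

0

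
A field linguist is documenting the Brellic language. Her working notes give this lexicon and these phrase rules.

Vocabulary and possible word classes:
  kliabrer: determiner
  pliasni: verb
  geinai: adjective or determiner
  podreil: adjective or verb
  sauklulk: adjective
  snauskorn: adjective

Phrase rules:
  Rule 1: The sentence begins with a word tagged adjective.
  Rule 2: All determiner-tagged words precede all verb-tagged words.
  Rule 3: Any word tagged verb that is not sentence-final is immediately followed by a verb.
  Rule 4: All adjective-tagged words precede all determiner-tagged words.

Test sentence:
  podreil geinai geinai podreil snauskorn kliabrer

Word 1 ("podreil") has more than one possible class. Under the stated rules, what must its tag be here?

Candidates per position — 1:podreil {adjective,verb}; 2:geinai {adjective,determiner}; 3:geinai {adjective,determiner}; 4:podreil {adjective,verb}; 5:snauskorn {adjective}; 6:kliabrer {determiner}.
Position 1: tagging it verb would leave rule 1 unsatisfiable, so it must be adjective.
Position 2: tagging it determiner would leave rule 4 unsatisfiable, so it must be adjective.
Position 3: tagging it determiner would leave rule 4 unsatisfiable, so it must be adjective.
Position 4: tagging it verb would leave rule 2 unsatisfiable, so it must be adjective.
That leaves exactly one tagging: adjective adjective adjective adjective adjective determiner.
Check: rule 1 ok; rule 2 ok; rule 3 ok; rule 4 ok.

adjective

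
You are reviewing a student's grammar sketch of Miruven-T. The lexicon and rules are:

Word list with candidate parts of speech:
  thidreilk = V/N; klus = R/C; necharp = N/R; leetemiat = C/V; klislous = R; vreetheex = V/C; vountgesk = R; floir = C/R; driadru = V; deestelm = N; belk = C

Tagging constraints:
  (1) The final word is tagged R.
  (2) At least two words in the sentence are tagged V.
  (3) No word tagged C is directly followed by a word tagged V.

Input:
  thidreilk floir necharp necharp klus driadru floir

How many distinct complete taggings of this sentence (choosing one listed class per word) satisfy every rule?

8

Candidates per position — 1:thidreilk {V,N}; 2:floir {C,R}; 3:necharp {N,R}; 4:necharp {N,R}; 5:klus {R,C}; 6:driadru {V}; 7:floir {C,R}.
There are 64 candidate sequences in total.
Checking each against the rules leaves 8 sequences.
Count = 8.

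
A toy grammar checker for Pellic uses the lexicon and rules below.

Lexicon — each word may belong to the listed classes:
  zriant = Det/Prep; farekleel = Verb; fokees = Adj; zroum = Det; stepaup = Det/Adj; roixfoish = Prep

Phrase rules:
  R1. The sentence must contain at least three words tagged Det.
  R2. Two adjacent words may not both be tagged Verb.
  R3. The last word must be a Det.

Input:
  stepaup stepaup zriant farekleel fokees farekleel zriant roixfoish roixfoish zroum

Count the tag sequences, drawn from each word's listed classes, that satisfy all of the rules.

11

Candidates per position — 1:stepaup {Det,Adj}; 2:stepaup {Det,Adj}; 3:zriant {Det,Prep}; 4:farekleel {Verb}; 5:fokees {Adj}; 6:farekleel {Verb}; 7:zriant {Det,Prep}; 8:roixfoish {Prep}; 9:roixfoish {Prep}; 10:zroum {Det}.
There are 16 candidate sequences in total.
Checking each against the rules leaves 11 sequences.
Count = 11.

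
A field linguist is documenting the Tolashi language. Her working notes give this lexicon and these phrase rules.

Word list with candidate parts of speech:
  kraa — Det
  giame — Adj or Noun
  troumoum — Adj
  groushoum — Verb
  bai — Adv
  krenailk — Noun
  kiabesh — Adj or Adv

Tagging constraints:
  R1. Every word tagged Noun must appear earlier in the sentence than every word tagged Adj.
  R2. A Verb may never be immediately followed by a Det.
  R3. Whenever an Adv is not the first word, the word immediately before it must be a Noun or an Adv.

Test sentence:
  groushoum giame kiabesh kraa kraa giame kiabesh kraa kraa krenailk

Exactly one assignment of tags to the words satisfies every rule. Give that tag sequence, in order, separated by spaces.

Candidates per position — 1:groushoum {Verb}; 2:giame {Adj,Noun}; 3:kiabesh {Adj,Adv}; 4:kraa {Det}; 5:kraa {Det}; 6:giame {Adj,Noun}; 7:kiabesh {Adj,Adv}; 8:kraa {Det}; 9:kraa {Det}; 10:krenailk {Noun}.
If word 2 were Adj, no tagging could satisfy rule 1; so word 2 is Noun.
If word 3 were Adj, no tagging could satisfy rule 1; so word 3 is Adv.
If word 6 were Adj, no tagging could satisfy rule 1; so word 6 is Noun.
If word 7 were Adj, no tagging could satisfy rule 1; so word 7 is Adv.
The unique satisfying tagging is: Verb Noun Adv Det Det Noun Adv Det Det Noun.
Rule-by-rule: rule 1 ✓; rule 2 ✓; rule 3 ✓.

Verb Noun Adv Det Det Noun Adv Det Det Noun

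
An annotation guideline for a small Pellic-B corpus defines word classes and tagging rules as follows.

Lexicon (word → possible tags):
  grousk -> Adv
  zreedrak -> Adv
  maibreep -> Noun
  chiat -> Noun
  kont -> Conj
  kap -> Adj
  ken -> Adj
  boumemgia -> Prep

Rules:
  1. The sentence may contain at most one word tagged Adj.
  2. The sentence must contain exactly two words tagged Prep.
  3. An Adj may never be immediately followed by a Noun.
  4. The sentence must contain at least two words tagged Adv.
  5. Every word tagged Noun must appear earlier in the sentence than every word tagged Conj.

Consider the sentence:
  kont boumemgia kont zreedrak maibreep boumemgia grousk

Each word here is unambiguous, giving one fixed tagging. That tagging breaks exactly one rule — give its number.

Fixed tagging: Conj Prep Conj Adv Noun Prep Adv.
Rule check: R1 holds, R2 holds, R3 holds, R4 holds, R5 violated.
Only rule 5 fails.

5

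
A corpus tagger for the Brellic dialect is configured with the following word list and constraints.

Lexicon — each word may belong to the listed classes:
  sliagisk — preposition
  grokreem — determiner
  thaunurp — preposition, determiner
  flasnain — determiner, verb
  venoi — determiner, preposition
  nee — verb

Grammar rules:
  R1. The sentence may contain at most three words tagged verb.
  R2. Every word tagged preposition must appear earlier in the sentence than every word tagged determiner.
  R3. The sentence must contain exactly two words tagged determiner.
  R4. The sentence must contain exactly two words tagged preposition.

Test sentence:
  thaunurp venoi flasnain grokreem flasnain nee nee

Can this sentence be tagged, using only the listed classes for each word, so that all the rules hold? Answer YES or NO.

Candidates per position — 1:thaunurp {preposition,determiner}; 2:venoi {determiner,preposition}; 3:flasnain {determiner,verb}; 4:grokreem {determiner}; 5:flasnain {determiner,verb}; 6:nee {verb}; 7:nee {verb}.
One satisfying assignment: preposition preposition determiner determiner verb verb verb.
Check: rule 1 satisfied; rule 2 satisfied; rule 3 satisfied; rule 4 satisfied.

YES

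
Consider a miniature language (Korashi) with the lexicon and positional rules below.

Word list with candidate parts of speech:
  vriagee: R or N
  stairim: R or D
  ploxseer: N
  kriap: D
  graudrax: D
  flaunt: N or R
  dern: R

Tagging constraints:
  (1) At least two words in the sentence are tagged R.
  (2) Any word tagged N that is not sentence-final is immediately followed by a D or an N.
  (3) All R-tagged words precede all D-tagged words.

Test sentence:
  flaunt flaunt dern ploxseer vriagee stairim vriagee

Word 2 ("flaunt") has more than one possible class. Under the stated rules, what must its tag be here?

Candidates per position — 1:flaunt {N,R}; 2:flaunt {N,R}; 3:dern {R}; 4:ploxseer {N}; 5:vriagee {R,N}; 6:stairim {R,D}; 7:vriagee {R,N}.
If word 1 were N, no tagging could satisfy rule 2; so word 1 is R.
If word 2 were N, no tagging could satisfy rule 2; so word 2 is R.
If word 5 were R, no tagging could satisfy rule 2; so word 5 is N.
If word 6 were R, no tagging could satisfy rule 2; so word 6 is D.
If word 7 were R, no tagging could satisfy rule 3; so word 7 is N.
The only consistent sequence is: R R R N N D N.
Checking: rule 1 ok; rule 2 ok; rule 3 ok.

R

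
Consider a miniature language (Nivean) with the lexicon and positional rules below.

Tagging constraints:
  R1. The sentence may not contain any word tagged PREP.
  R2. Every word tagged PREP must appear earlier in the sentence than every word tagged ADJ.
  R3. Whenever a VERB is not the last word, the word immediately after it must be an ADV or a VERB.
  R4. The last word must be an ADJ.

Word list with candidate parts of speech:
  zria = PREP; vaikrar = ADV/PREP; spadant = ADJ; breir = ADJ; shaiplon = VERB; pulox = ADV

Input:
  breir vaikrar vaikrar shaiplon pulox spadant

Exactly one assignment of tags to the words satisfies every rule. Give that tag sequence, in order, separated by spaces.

Candidates per position — 1:breir {ADJ}; 2:vaikrar {ADV,PREP}; 3:vaikrar {ADV,PREP}; 4:shaiplon {VERB}; 5:pulox {ADV}; 6:spadant {ADJ}.
Position 2: PREP is ruled out by rule 1; that leaves ADV.
Position 3: PREP is ruled out by rule 1; that leaves ADV.
That leaves exactly one tagging: ADJ ADV ADV VERB ADV ADJ.
Checking: rule 1 ✓; rule 2 ✓; rule 3 ✓; rule 4 ✓.

ADJ ADV ADV VERB ADV ADJ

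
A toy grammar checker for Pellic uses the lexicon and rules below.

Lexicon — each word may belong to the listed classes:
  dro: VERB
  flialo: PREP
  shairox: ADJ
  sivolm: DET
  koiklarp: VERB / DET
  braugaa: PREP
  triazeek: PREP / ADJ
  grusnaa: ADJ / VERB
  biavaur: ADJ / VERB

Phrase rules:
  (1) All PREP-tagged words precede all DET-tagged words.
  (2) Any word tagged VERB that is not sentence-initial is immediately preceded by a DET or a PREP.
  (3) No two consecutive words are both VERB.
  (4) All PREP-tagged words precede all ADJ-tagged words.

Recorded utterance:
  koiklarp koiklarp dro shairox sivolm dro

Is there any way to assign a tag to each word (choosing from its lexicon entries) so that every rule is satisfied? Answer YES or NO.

Candidates per position — 1:koiklarp {VERB,DET}; 2:koiklarp {VERB,DET}; 3:dro {VERB}; 4:shairox {ADJ}; 5:sivolm {DET}; 6:dro {VERB}.
One satisfying assignment: VERB DET VERB ADJ DET VERB.
Check: rule 1 ok; rule 2 ok; rule 3 ok; rule 4 ok.

YES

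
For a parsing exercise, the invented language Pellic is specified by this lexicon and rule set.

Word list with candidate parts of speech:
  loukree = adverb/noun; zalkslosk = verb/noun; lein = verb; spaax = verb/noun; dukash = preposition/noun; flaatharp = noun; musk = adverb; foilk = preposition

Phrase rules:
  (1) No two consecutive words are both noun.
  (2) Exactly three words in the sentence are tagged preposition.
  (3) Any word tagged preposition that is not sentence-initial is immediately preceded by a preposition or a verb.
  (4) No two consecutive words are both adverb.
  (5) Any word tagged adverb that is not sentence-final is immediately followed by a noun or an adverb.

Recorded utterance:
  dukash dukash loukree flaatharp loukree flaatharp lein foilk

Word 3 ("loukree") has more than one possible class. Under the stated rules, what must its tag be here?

Candidates per position — 1:dukash {preposition,noun}; 2:dukash {preposition,noun}; 3:loukree {adverb,noun}; 4:flaatharp {noun}; 5:loukree {adverb,noun}; 6:flaatharp {noun}; 7:lein {verb}; 8:foilk {preposition}.
Word 1 cannot be noun — rule 2 would then fail for every completion. It is preposition.
Word 2 cannot be noun — rule 2 would then fail for every completion. It is preposition.
Word 3 cannot be noun — rule 1 would then fail for every completion. It is adverb.
Word 5 cannot be noun — rule 1 would then fail for every completion. It is adverb.
So the tagging must be: preposition preposition adverb noun adverb noun verb preposition.
Checking: rule 1 ✓; rule 2 ✓; rule 3 ✓; rule 4 ✓; rule 5 ✓.

adverb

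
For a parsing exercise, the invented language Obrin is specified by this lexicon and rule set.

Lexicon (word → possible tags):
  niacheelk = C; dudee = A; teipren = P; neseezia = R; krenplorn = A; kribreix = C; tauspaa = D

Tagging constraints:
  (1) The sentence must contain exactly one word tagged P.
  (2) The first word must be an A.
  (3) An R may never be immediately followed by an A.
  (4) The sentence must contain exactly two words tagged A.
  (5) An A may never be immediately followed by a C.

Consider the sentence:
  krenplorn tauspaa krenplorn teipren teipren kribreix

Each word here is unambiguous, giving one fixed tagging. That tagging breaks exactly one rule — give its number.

1

Fixed tagging: A D A P P C.
Checking each rule: R1 ✗, R2 ✓, R3 ✓, R4 ✓, R5 ✓.
Only rule 1 fails.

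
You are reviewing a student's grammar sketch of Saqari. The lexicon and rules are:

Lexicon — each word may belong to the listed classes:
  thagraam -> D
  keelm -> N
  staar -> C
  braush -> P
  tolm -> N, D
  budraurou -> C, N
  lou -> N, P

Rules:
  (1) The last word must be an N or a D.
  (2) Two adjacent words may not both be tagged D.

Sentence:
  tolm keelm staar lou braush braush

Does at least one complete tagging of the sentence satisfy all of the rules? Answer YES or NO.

NO

Candidates per position — 1:tolm {N,D}; 2:keelm {N}; 3:staar {C}; 4:lou {N,P}; 5:braush {P}; 6:braush {P}.
Rule 1 cannot be satisfied by any choice of tags from the lexicon.
So there is no consistent tagging.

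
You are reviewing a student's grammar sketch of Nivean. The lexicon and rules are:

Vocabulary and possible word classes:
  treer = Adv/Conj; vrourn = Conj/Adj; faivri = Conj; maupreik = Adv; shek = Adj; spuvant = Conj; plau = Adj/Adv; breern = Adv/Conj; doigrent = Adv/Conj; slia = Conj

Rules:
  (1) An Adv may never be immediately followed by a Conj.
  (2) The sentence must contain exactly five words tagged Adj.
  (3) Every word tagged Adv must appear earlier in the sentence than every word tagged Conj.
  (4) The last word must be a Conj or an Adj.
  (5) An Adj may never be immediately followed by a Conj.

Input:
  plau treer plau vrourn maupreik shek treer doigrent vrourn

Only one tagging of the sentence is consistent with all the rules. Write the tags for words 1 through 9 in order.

Adj Adv Adj Adj Adv Adj Adv Adv Adj

Candidates per position — 1:plau {Adj,Adv}; 2:treer {Adv,Conj}; 3:plau {Adj,Adv}; 4:vrourn {Conj,Adj}; 5:maupreik {Adv}; 6:shek {Adj}; 7:treer {Adv,Conj}; 8:doigrent {Adv,Conj}; 9:vrourn {Conj,Adj}.
Position 1: Adv is ruled out by rule 2; that leaves Adj.
Position 2: Conj is ruled out by rule 3; that leaves Adv.
Position 3: Adv is ruled out by rule 2; that leaves Adj.
Position 4: Conj is ruled out by rule 2; that leaves Adj.
Position 7: Conj is ruled out by rule 5; that leaves Adv.
Position 8: Conj is ruled out by rule 1; that leaves Adv.
Position 9: Conj is ruled out by rule 1; that leaves Adj.
The unique satisfying tagging is: Adj Adv Adj Adj Adv Adj Adv Adv Adj.
Check: rule 1 satisfied; rule 2 satisfied; rule 3 satisfied; rule 4 satisfied; rule 5 satisfied.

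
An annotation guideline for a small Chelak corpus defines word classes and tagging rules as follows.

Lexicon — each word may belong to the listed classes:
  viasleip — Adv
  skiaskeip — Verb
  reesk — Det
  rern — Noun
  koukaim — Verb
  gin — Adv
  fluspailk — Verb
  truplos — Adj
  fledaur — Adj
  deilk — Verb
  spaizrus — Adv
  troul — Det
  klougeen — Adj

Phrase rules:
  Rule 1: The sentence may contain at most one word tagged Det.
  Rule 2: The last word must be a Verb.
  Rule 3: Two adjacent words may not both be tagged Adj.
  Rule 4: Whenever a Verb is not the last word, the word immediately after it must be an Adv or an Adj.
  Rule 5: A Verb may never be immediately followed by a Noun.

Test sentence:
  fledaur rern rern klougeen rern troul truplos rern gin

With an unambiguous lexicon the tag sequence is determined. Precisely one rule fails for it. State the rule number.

Fixed tagging: Adj Noun Noun Adj Noun Det Adj Noun Adv.
Applying the rules: R1 ✓, R2 ✗, R3 ✓, R4 ✓, R5 ✓.
Only rule 2 fails.

2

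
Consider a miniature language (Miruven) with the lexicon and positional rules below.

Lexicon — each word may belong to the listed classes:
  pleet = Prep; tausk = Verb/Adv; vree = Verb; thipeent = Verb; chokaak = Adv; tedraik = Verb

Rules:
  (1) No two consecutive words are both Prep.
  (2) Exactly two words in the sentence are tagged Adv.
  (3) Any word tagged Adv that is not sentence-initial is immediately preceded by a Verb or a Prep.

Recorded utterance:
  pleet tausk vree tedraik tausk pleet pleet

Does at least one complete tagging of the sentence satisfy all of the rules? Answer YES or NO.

NO

Candidates per position — 1:pleet {Prep}; 2:tausk {Verb,Adv}; 3:vree {Verb}; 4:tedraik {Verb}; 5:tausk {Verb,Adv}; 6:pleet {Prep}; 7:pleet {Prep}.
Rule 1 cannot be satisfied by any choice of tags from the lexicon.
So there is no consistent tagging.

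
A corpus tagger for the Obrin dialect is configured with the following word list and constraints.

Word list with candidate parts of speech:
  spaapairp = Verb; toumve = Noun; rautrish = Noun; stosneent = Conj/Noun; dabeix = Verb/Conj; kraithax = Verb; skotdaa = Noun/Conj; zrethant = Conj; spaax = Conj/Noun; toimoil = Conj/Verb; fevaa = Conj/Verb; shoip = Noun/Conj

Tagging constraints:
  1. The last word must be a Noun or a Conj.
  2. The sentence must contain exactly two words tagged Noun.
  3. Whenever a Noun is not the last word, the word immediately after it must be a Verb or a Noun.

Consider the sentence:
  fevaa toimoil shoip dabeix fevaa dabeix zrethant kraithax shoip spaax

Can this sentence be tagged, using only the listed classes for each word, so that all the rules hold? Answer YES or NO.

Candidates per position — 1:fevaa {Conj,Verb}; 2:toimoil {Conj,Verb}; 3:shoip {Noun,Conj}; 4:dabeix {Verb,Conj}; 5:fevaa {Conj,Verb}; 6:dabeix {Verb,Conj}; 7:zrethant {Conj}; 8:kraithax {Verb}; 9:shoip {Noun,Conj}; 10:spaax {Conj,Noun}.
One satisfying assignment: Conj Conj Noun Verb Conj Verb Conj Verb Conj Noun.
Verifying each rule — rule 1 ✓; rule 2 ✓; rule 3 ✓.

YES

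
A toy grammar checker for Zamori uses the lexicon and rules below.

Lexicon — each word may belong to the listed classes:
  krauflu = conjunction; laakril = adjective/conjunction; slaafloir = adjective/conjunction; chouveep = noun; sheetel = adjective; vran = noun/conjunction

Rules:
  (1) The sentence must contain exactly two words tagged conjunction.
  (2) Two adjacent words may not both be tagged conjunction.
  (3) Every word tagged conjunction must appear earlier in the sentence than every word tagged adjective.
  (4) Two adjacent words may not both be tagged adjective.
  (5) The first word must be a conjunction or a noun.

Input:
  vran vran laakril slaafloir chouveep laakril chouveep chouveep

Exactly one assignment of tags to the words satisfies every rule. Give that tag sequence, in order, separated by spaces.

Candidates per position — 1:vran {noun,conjunction}; 2:vran {noun,conjunction}; 3:laakril {adjective,conjunction}; 4:slaafloir {adjective,conjunction}; 5:chouveep {noun}; 6:laakril {adjective,conjunction}; 7:chouveep {noun}; 8:chouveep {noun}.
The remaining ambiguous positions (1, 2, 3, 4, 6) are resolved jointly — only one combination satisfies every rule.
So the tagging must be: conjunction noun conjunction adjective noun adjective noun noun.
Check: rule 1 ok; rule 2 ok; rule 3 ok; rule 4 ok; rule 5 ok.

conjunction noun conjunction adjective noun adjective noun noun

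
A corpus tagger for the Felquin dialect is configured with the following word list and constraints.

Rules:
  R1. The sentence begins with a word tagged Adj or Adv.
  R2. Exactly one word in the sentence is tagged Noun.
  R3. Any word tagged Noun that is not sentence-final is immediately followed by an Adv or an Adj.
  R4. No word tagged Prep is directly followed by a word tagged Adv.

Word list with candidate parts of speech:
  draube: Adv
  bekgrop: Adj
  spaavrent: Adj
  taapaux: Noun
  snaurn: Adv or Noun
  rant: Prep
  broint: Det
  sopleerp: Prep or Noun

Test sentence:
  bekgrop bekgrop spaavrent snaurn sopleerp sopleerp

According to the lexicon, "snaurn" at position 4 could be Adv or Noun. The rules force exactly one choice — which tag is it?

Adv

Candidates per position — 1:bekgrop {Adj}; 2:bekgrop {Adj}; 3:spaavrent {Adj}; 4:snaurn {Adv,Noun}; 5:sopleerp {Prep,Noun}; 6:sopleerp {Prep,Noun}.
Position 4: tagging it Noun would leave rule 3 unsatisfiable, so it must be Adv.
Position 5: tagging it Noun would leave rule 3 unsatisfiable, so it must be Prep.
Position 6: tagging it Prep would leave rule 2 unsatisfiable, so it must be Noun.
The unique satisfying tagging is: Adj Adj Adj Adv Prep Noun.
Check: rule 1 satisfied; rule 2 satisfied; rule 3 satisfied; rule 4 satisfied.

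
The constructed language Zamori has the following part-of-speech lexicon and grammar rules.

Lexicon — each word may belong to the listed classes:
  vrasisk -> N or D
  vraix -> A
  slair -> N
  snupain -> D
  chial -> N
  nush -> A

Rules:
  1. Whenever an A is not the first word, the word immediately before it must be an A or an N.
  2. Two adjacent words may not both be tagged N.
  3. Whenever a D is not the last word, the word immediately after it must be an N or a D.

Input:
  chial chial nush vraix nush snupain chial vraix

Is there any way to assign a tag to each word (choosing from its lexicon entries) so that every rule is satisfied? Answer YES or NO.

Candidates per position — 1:chial {N}; 2:chial {N}; 3:nush {A}; 4:vraix {A}; 5:nush {A}; 6:snupain {D}; 7:chial {N}; 8:vraix {A}.
Rule 2 cannot be satisfied by any choice of tags from the lexicon.
So there is no consistent tagging.

NO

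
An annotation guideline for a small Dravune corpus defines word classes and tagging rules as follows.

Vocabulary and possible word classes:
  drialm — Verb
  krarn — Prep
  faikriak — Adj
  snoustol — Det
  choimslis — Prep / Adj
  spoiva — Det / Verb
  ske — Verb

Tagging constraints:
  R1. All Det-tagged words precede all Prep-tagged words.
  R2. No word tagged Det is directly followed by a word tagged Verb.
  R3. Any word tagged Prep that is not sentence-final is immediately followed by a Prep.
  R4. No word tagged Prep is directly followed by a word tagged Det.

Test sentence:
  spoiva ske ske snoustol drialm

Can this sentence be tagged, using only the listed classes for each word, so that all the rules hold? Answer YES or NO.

Candidates per position — 1:spoiva {Det,Verb}; 2:ske {Verb}; 3:ske {Verb}; 4:snoustol {Det}; 5:drialm {Verb}.
Rule 2 cannot be satisfied by any choice of tags from the lexicon.
So there is no consistent tagging.

NO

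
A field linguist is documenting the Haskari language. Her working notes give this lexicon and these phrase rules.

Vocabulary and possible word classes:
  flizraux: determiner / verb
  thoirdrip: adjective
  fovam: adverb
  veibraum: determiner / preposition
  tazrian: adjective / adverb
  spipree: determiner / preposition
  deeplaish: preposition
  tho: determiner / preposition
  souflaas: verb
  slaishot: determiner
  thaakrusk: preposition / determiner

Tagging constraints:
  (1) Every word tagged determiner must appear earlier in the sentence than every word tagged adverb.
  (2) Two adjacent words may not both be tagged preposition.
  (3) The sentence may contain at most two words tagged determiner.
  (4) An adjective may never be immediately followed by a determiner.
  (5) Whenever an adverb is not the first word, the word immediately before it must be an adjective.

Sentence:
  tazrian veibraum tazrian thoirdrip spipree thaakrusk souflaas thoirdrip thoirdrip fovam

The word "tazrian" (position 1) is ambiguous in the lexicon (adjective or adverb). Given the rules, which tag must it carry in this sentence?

adjective

Candidates per position — 1:tazrian {adjective,adverb}; 2:veibraum {determiner,preposition}; 3:tazrian {adjective,adverb}; 4:thoirdrip {adjective}; 5:spipree {determiner,preposition}; 6:thaakrusk {preposition,determiner}; 7:souflaas {verb}; 8:thoirdrip {adjective}; 9:thoirdrip {adjective}; 10:fovam {adverb}.
Position 3: adverb is ruled out by rule 5; that leaves adjective.
Position 5: determiner is ruled out by rule 4; that leaves preposition.
Position 6: preposition is ruled out by rule 2; that leaves determiner.
Position 1: adverb is ruled out by rule 1; that leaves adjective.
Position 2: determiner is ruled out by rule 4; that leaves preposition.
The only consistent sequence is: adjective preposition adjective adjective preposition determiner verb adjective adjective adverb.
Checking: rule 1 ✓; rule 2 ✓; rule 3 ✓; rule 4 ✓; rule 5 ✓.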